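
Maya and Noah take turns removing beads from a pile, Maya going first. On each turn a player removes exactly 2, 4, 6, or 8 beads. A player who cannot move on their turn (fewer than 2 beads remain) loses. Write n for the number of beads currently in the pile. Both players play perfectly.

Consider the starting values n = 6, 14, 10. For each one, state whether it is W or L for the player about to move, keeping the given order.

6: W, 14: W, 10: L

Work bottom-up. With no move the player to move loses. Otherwise the position is W if at least one move leads to an L position for the opponent, and L if every move leads to a W.
n=0: no move → L
n=1: no move → L
n=2: reaches L-position 0 → W
n=3: reaches L-position 1 → W
n=4: reaches L-position 0 → W
n=5: reaches L-position 1 → W
n=6: reaches L-position 0 → W
n=7: reaches L-position 1 → W
n=8: reaches L-position 0 → W
n=9: reaches L-position 1 → W
n=10: only reaches 8(W), 6(W), 4(W), 2(W), all W → L
n=11: only reaches 9(W), 7(W), 5(W), 3(W), all W → L
n=12: reaches L-position 10 → W
n=13: reaches L-position 11 → W
n=14: reaches L-position 10 → W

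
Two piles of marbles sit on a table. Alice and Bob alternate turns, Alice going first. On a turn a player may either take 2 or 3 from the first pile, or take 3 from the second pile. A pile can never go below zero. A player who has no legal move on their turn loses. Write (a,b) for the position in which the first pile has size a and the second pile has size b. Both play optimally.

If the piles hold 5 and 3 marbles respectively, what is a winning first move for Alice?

Classify positions by backward induction: terminal positions (no move available) are L. From any other position, the mover wins iff some move reaches an L.
No move ever increases a pile, so every position that can arise here has a ≤ 5 and b ≤ 3; it is enough to label the cells with 0 ≤ a ≤ 5 and 0 ≤ b ≤ 3.
Every move lowers a or b (never raises either), so fill the grid row by row in increasing a, and left to right within a row: each cell's successors are then already labelled.
      b=0  b=1  b=2  b=3
a=0:    L    L    L    W
a=1:    L    L    L    W
a=2:    W    W    W    L
a=3:    W    W    W    L
a=4:    W    W    W    W
a=5:    L    L    L    W
Cells with no legal move (terminal, hence L): (0,0), (0,1), (0,2), (1,0), (1,1), (1,2).
The remaining L cells, each justified by listing all of its moves:
(2,3): L (options (0,3)(W), (2,0)(W) are all W)
(3,3): L (options (1,3)(W), (0,3)(W), (3,0)(W) are all W)
(5,0): L (options (3,0)(W), (2,0)(W) are all W)
(5,1): L (options (3,1)(W), (2,1)(W) are all W)
(5,2): L (options (3,2)(W), (2,2)(W) are all W)
Every other cell has at least one move into one of the L cells above, so it is W.
From (5,3), the L positions reachable in one move are: (3,3), (2,3), (5,0). Any move reaching one of these is winning.

Move to (3,3).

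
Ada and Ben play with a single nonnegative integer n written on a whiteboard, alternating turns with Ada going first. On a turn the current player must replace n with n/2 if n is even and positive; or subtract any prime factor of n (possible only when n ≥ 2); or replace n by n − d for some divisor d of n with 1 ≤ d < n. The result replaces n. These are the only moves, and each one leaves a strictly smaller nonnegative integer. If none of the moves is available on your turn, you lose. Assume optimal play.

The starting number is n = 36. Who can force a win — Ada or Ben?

Ada wins.

Classify positions by backward induction: terminal positions (no move available) are L. From any other position, the mover wins iff some move reaches an L.
n=0: no move → L
n=1: no move → L
n=2: can move to 0, which is L ⇒ W
n=3: can move to 0, which is L ⇒ W
n=4: moves to 2(W), 3(W); every one is W ⇒ L
n=5: can move to 0, which is L ⇒ W
n=6: can move to 4, which is L ⇒ W
n=7: can move to 0, which is L ⇒ W
n=8: can move to 4, which is L ⇒ W
n=9: moves to 6(W), 8(W); every one is W ⇒ L
n=10: can move to 9, which is L ⇒ W
n=11: can move to 0, which is L ⇒ W
n=12: can move to 9, which is L ⇒ W
n=13: can move to 0, which is L ⇒ W
n=14: moves to 7(W), 12(W), 13(W); every one is W ⇒ L
n=15: can move to 14, which is L ⇒ W
n=16: can move to 14, which is L ⇒ W
n=17: can move to 0, which is L ⇒ W
n=18: can move to 9, which is L ⇒ W
n=19: can move to 0, which is L ⇒ W
n=20: moves to 10(W), 15(W), 16(W), 18(W), 19(W); every one is W ⇒ L
n=21: can move to 14, which is L ⇒ W
n=22: can move to 20, which is L ⇒ W
n=23: can move to 0, which is L ⇒ W
n=24: can move to 20, which is L ⇒ W
n=25: can move to 20, which is L ⇒ W
n=26: moves to 13(W), 24(W), 25(W); every one is W ⇒ L
n=27: can move to 26, which is L ⇒ W
n=28: can move to 14, which is L ⇒ W
n=29: can move to 0, which is L ⇒ W
n=30: can move to 20, which is L ⇒ W
n=31: can move to 0, which is L ⇒ W
n=32: moves to 16(W), 24(W), 28(W), 30(W), 31(W); every one is W ⇒ L
n=33: can move to 32, which is L ⇒ W
n=34: can move to 32, which is L ⇒ W
n=35: moves to 28(W), 30(W), 34(W); every one is W ⇒ L
n=36: can move to 32, which is L ⇒ W
The starting position 36 is W: Ada should move to 32, handing over an L position.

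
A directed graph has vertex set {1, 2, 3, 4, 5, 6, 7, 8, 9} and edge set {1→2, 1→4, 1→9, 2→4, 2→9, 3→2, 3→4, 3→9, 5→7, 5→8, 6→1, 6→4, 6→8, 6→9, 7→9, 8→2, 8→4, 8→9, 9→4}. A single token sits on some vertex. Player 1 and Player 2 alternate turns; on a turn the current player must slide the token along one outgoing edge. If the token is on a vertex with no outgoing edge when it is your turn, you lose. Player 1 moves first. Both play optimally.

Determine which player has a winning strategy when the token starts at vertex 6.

Classify positions by backward induction: terminal positions (no move available) are L. From any other position, the mover wins iff some move reaches an L.
Every edge goes from a vertex to one that appears earlier in the order 4, 9, 2, 1, 8, 7, 5, 3, 6, so processing vertices in that order labels each vertex after all of its successors.
4: no outgoing edge → L
9: can move to 4, which is L ⇒ W
2: can move to 4, which is L ⇒ W
1: can move to 4, which is L ⇒ W
8: can move to 4, which is L ⇒ W
7: the only move is to 9(W), a W ⇒ L
5: can move to 7, which is L ⇒ W
3: can move to 4, which is L ⇒ W
6: can move to 4, which is L ⇒ W
The starting position 6 is W: Player 1 should move to 4, handing over an L position.

Player 1 wins.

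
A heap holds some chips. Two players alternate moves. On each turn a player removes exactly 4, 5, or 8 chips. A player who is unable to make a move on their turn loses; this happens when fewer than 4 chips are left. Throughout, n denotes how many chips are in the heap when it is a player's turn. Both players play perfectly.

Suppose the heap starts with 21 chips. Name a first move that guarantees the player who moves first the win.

Remove 8, leaving 13.

Work bottom-up. With no move the player to move loses. Otherwise the position is W if at least one move leads to an L position for the opponent, and L if every move leads to a W.
n=0: no move → L
n=1: no move → L
n=2: no move → L
n=3: no move → L
n=4: →0(L), so W
n=5: →1(L), so W
n=6: →2(L), so W
n=7: →3(L), so W
n=8: →3(L), so W
n=9: →1(L), so W
n=10: →2(L), so W
n=11: →3(L), so W
n=12: →8(W), 7(W), 4(W) — all W, so L
n=13: →9(W), 8(W), 5(W) — all W, so L
n=14: →10(W), 9(W), 6(W) — all W, so L
n=15: →11(W), 10(W), 7(W) — all W, so L
n=16: →12(L), so W
n=17: →13(L), so W
n=18: →14(L), so W
n=19: →15(L), so W
n=20: →15(L), so W
n=21: →13(L), so W
From 21, the L positions reachable in one move are: 13.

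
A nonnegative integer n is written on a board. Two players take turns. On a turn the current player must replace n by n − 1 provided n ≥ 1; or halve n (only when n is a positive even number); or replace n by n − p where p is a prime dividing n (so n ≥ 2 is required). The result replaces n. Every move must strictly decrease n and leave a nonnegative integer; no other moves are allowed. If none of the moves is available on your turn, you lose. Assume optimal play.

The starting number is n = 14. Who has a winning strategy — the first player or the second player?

The second player wins.

Compute win/loss labels from the base case upward. A position with no move is L. Any other position is W if it can reach an L in one move, else L.
n=0: no move → L
n=1: →0(L), so W
n=2: →0(L), so W
n=3: →0(L), so W
n=4: →2(W), 3(W) — all W, so L
n=5: →0(L), so W
n=6: →4(L), so W
n=7: →0(L), so W
n=8: →4(L), so W
n=9: →6(W), 8(W) — all W, so L
n=10: →9(L), so W
n=11: →0(L), so W
n=12: →9(L), so W
n=13: →0(L), so W
n=14: →7(W), 12(W), 13(W) — all W, so L
The starting position 14 is L: whatever the player to move does, the opponent receives a W position.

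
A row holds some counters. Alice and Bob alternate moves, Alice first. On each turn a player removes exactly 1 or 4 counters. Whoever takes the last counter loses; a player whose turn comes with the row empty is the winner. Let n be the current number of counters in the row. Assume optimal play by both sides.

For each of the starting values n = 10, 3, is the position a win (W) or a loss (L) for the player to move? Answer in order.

10: W, 3: L

Label each position W (a win for the player to move) or L (a loss). A position with no legal move is W; any other position is W exactly when some move reaches an L, and L when every move reaches a W.
n=0: no move; the opponent has just taken the last counter and therefore loses → W
n=1: L (sole option 0(W) is W)
n=2: W (go to 1, an L position)
n=3: L (sole option 2(W) is W)
n=4: W (go to 3, an L position)
n=5: W (go to 1, an L position)
n=6: L (options 5(W), 2(W) are all W)
n=7: W (go to 6, an L position)
n=8: L (options 7(W), 4(W) are all W)
n=9: W (go to 8, an L position)
n=10: W (go to 6, an L position)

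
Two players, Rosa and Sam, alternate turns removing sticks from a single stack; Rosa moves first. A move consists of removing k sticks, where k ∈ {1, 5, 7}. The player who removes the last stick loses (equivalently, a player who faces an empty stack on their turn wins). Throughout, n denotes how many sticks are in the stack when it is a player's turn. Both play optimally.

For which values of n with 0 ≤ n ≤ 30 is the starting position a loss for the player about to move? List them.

Positions with no move are W. A position that does have a move is losing for the player to move precisely when every available move leads to a winning position for the opponent. Fill in the labels:
n=0: no move; the opponent has just taken the last stick and therefore loses → W
n=1: L (sole option 0(W) is W)
n=2: W (go to 1, an L position)
n=3: L (sole option 2(W) is W)
n=4: W (go to 3, an L position)
n=5: L (options 4(W), 0(W) are all W)
n=6: W (go to 5, an L position)
n=7: L (options 6(W), 2(W), 0(W) are all W)
n=8: W (go to 7, an L position)
n=9: L (options 8(W), 4(W), 2(W) are all W)
n=10: W (go to 9, an L position)
n=11: L (options 10(W), 6(W), 4(W) are all W)
n=12: W (go to 11, an L position)
n=13: L (options 12(W), 8(W), 6(W) are all W)
n=14: W (go to 13, an L position)
n=15: L (options 14(W), 10(W), 8(W) are all W)
n=16: W (go to 15, an L position)
n=17: L (options 16(W), 12(W), 10(W) are all W)
n=18: W (go to 17, an L position)
n=19: L (options 18(W), 14(W), 12(W) are all W)
n=20: W (go to 19, an L position)
n=21: L (options 20(W), 16(W), 14(W) are all W)
n=22: W (go to 21, an L position)
n=23: L (options 22(W), 18(W), 16(W) are all W)
n=24: W (go to 23, an L position)
n=25: L (options 24(W), 20(W), 18(W) are all W)
n=26: W (go to 25, an L position)
n=27: L (options 26(W), 22(W), 20(W) are all W)
n=28: W (go to 27, an L position)
n=29: L (options 28(W), 24(W), 22(W) are all W)
n=30: W (go to 29, an L position)
The losing starting values of n are exactly the entries labelled L in this table (15 of them).

1, 3, 5, 7, 9, 11, 13, 15, 17, 19, 21, 23, 25, 27, 29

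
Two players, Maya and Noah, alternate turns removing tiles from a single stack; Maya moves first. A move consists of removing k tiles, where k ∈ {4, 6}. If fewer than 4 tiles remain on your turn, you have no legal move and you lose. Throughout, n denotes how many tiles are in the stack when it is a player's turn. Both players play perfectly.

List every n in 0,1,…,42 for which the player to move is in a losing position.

Build the W/L table. Terminal = L. A non-terminal position is W if it has a move to some L; otherwise it is L.
n=0: no move → L
n=1: no move → L
n=2: no move → L
n=3: no move → L
n=4: can move to 0, which is L ⇒ W
n=5: can move to 1, which is L ⇒ W
n=6: can move to 2, which is L ⇒ W
n=7: can move to 3, which is L ⇒ W
n=8: can move to 2, which is L ⇒ W
n=9: can move to 3, which is L ⇒ W
n=10: moves to 6(W), 4(W); every one is W ⇒ L
n=11: moves to 7(W), 5(W); every one is W ⇒ L
n=12: moves to 8(W), 6(W); every one is W ⇒ L
n=13: moves to 9(W), 7(W); every one is W ⇒ L
n=14: can move to 10, which is L ⇒ W
n=15: can move to 11, which is L ⇒ W
n=16: can move to 12, which is L ⇒ W
n=17: can move to 13, which is L ⇒ W
n=18: can move to 12, which is L ⇒ W
n=19: can move to 13, which is L ⇒ W
n=20: moves to 16(W), 14(W); every one is W ⇒ L
n=21: moves to 17(W), 15(W); every one is W ⇒ L
n=22: moves to 18(W), 16(W); every one is W ⇒ L
n=23: moves to 19(W), 17(W); every one is W ⇒ L
n=24: can move to 20, which is L ⇒ W
n=25: can move to 21, which is L ⇒ W
n=26: can move to 22, which is L ⇒ W
n=27: can move to 23, which is L ⇒ W
n=28: can move to 22, which is L ⇒ W
n=29: can move to 23, which is L ⇒ W
n=30: moves to 26(W), 24(W); every one is W ⇒ L
n=31: moves to 27(W), 25(W); every one is W ⇒ L
n=32: moves to 28(W), 26(W); every one is W ⇒ L
n=33: moves to 29(W), 27(W); every one is W ⇒ L
n=34: can move to 30, which is L ⇒ W
n=35: can move to 31, which is L ⇒ W
n=36: can move to 32, which is L ⇒ W
n=37: can move to 33, which is L ⇒ W
n=38: can move to 32, which is L ⇒ W
n=39: can move to 33, which is L ⇒ W
n=40: moves to 36(W), 34(W); every one is W ⇒ L
n=41: moves to 37(W), 35(W); every one is W ⇒ L
n=42: moves to 38(W), 36(W); every one is W ⇒ L
Reading off the rows marked L gives the requested list; there are 19 such values of n.

0, 1, 2, 3, 10, 11, 12, 13, 20, 21, 22, 23, 30, 31, 32, 33, 40, 41, 42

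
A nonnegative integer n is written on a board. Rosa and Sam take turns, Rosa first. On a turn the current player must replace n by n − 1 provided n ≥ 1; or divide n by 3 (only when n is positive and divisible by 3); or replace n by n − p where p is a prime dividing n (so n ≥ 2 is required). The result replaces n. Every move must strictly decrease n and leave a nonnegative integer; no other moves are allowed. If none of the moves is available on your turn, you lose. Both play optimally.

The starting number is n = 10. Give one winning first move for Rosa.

Move to 8.

Classify positions by backward induction: terminal positions (no move available) are L. From any other position, the mover wins iff some move reaches an L.
n=0: no move → L
n=1: can move to 0, which is L ⇒ W
n=2: can move to 0, which is L ⇒ W
n=3: can move to 0, which is L ⇒ W
n=4: moves to 2(W), 3(W); every one is W ⇒ L
n=5: can move to 0, which is L ⇒ W
n=6: can move to 4, which is L ⇒ W
n=7: can move to 0, which is L ⇒ W
n=8: moves to 6(W), 7(W); every one is W ⇒ L
n=9: can move to 8, which is L ⇒ W
n=10: can move to 8, which is L ⇒ W
From 10, the L positions reachable in one move are: 8.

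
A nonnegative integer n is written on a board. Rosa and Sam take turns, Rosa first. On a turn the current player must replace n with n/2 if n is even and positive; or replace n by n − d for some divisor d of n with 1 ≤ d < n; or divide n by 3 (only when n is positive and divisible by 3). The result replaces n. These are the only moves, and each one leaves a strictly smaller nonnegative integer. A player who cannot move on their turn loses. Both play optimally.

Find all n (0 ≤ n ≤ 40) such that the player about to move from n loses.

0, 1, 4, 7, 9, 11, 13, 15, 17, 19, 23, 25, 28, 31, 36

Compute win/loss labels from the base case upward. A position with no move is L. Any other position is W if it can reach an L in one move, else L.
n=0: no move → L
n=1: no move → L
n=2: →1(L), so W
n=3: →1(L), so W
n=4: →2(W), 3(W) — all W, so L
n=5: →4(L), so W
n=6: →4(L), so W
n=7: →6(W) only, which is W, so L
n=8: →4(L), so W
n=9: →3(W), 6(W), 8(W) — all W, so L
n=10: →9(L), so W
n=11: →10(W) only, which is W, so L
n=12: →4(L), so W
n=13: →12(W) only, which is W, so L
n=14: →7(L), so W
n=15: →5(W), 10(W), 12(W), 14(W) — all W, so L
n=16: →15(L), so W
n=17: →16(W) only, which is W, so L
n=18: →9(L), so W
n=19: →18(W) only, which is W, so L
n=20: →15(L), so W
n=21: →7(L), so W
n=22: →11(L), so W
n=23: →22(W) only, which is W, so L
n=24: →23(L), so W
n=25: →20(W), 24(W) — all W, so L
n=26: →13(L), so W
n=27: →9(L), so W
n=28: →14(W), 21(W), 24(W), 26(W), 27(W) — all W, so L
n=29: →28(L), so W
n=30: →15(L), so W
n=31: →30(W) only, which is W, so L
n=32: →28(L), so W
n=33: →11(L), so W
n=34: →17(L), so W
n=35: →28(L), so W
n=36: →12(W), 18(W), 24(W), 27(W), 30(W), 32(W), 33(W), 34(W), 35(W) — all W, so L
n=37: →36(L), so W
n=38: →19(L), so W
n=39: →13(L), so W
n=40: →36(L), so W
The losing starting values of n are exactly the entries labelled L in this table (15 of them).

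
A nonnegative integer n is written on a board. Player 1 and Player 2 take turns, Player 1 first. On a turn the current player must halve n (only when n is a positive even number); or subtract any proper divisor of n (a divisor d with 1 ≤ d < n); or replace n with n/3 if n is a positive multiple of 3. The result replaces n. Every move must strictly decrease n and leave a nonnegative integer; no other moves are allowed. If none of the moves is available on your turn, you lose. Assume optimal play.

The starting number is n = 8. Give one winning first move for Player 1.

Move to 4.

Work bottom-up. With no move the player to move loses. Otherwise the position is W if at least one move leads to an L position for the opponent, and L if every move leads to a W.
n=0: no move → L
n=1: no move → L
n=2: W (go to 1, an L position)
n=3: W (go to 1, an L position)
n=4: L (options 2(W), 3(W) are all W)
n=5: W (go to 4, an L position)
n=6: W (go to 4, an L position)
n=7: L (sole option 6(W) is W)
n=8: W (go to 4, an L position)
From 8, the L positions reachable in one move are: 4, 7. Any move reaching one of these is winning.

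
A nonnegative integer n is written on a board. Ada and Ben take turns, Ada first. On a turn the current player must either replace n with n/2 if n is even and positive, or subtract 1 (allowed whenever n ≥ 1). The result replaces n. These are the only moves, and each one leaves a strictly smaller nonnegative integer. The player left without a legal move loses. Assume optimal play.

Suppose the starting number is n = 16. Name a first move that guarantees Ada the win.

Build the W/L table. Terminal = L. A non-terminal position is W if it has a move to some L; otherwise it is L.
n=0: no move → L
n=1: can move to 0, which is L ⇒ W
n=2: the only move is to 1(W), a W ⇒ L
n=3: can move to 2, which is L ⇒ W
n=4: can move to 2, which is L ⇒ W
n=5: the only move is to 4(W), a W ⇒ L
n=6: can move to 5, which is L ⇒ W
n=7: the only move is to 6(W), a W ⇒ L
n=8: can move to 7, which is L ⇒ W
n=9: the only move is to 8(W), a W ⇒ L
n=10: can move to 5, which is L ⇒ W
n=11: the only move is to 10(W), a W ⇒ L
n=12: can move to 11, which is L ⇒ W
n=13: the only move is to 12(W), a W ⇒ L
n=14: can move to 7, which is L ⇒ W
n=15: the only move is to 14(W), a W ⇒ L
n=16: can move to 15, which is L ⇒ W
From 16, the L positions reachable in one move are: 15.

Move to 15.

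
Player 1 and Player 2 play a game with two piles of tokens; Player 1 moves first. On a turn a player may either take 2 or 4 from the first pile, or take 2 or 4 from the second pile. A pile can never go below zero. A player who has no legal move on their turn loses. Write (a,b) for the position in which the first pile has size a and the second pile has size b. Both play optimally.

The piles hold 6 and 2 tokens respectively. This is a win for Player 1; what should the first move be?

Work bottom-up. With no move the player to move loses. Otherwise the position is W if at least one move leads to an L position for the opponent, and L if every move leads to a W.
No move ever increases a pile, so every position that can arise here has a ≤ 6 and b ≤ 2; it is enough to label the cells with 0 ≤ a ≤ 6 and 0 ≤ b ≤ 2.
Every move lowers a or b (never raises either), so fill the grid row by row in increasing a, and left to right within a row: each cell's successors are then already labelled.
      b=0  b=1  b=2
a=0:    L    L    W
a=1:    L    L    W
a=2:    W    W    L
a=3:    W    W    L
a=4:    W    W    W
a=5:    W    W    W
a=6:    L    L    W
Cells with no legal move (terminal, hence L): (0,0), (0,1), (1,0), (1,1).
The remaining L cells, each justified by listing all of its moves:
(2,2): moves to (0,2)(W), (2,0)(W); every one is W ⇒ L
(3,2): moves to (1,2)(W), (3,0)(W); every one is W ⇒ L
(6,0): moves to (4,0)(W), (2,0)(W); every one is W ⇒ L
(6,1): moves to (4,1)(W), (2,1)(W); every one is W ⇒ L
Every other cell has at least one move into one of the L cells above, so it is W.
From (6,2), the L positions reachable in one move are: (2,2), (6,0). Any move reaching one of these is winning.

Move to (2,2).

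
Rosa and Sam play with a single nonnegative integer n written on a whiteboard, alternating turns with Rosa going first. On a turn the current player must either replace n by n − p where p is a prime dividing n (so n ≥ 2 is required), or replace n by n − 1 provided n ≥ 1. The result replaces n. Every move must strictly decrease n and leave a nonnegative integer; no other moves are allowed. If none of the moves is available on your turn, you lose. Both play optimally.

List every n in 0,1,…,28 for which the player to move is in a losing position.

Label each position W (a win for the player to move) or L (a loss). A position with no legal move is L; any other position is W exactly when some move reaches an L, and L when every move reaches a W.
n=0: no move → L
n=1: →0(L), so W
n=2: →0(L), so W
n=3: →0(L), so W
n=4: →2(W), 3(W) — all W, so L
n=5: →0(L), so W
n=6: →4(L), so W
n=7: →0(L), so W
n=8: →6(W), 7(W) — all W, so L
n=9: →8(L), so W
n=10: →8(L), so W
n=11: →0(L), so W
n=12: →9(W), 10(W), 11(W) — all W, so L
n=13: →0(L), so W
n=14: →12(L), so W
n=15: →12(L), so W
n=16: →14(W), 15(W) — all W, so L
n=17: →0(L), so W
n=18: →16(L), so W
n=19: →0(L), so W
n=20: →15(W), 18(W), 19(W) — all W, so L
n=21: →20(L), so W
n=22: →20(L), so W
n=23: →0(L), so W
n=24: →21(W), 22(W), 23(W) — all W, so L
n=25: →20(L), so W
n=26: →24(L), so W
n=27: →24(L), so W
n=28: →21(W), 26(W), 27(W) — all W, so L
Reading off the rows marked L gives the requested list; there are 8 such values of n.

0, 4, 8, 12, 16, 20, 24, 28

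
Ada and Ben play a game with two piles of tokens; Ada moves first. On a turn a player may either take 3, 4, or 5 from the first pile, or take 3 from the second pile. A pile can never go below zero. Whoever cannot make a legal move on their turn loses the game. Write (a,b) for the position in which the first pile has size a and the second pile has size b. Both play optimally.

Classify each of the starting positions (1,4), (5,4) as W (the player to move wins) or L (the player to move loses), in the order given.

Label each position W (a win for the player to move) or L (a loss). A position with no legal move is L; any other position is W exactly when some move reaches an L, and L when every move reaches a W.
No move ever increases a pile, so every position that can arise here has a ≤ 5 and b ≤ 4; it is enough to label the cells with 0 ≤ a ≤ 5 and 0 ≤ b ≤ 4.
Every move lowers a or b (never raises either), so fill the grid row by row in increasing a, and left to right within a row: each cell's successors are then already labelled.
      b=0  b=1  b=2  b=3  b=4
a=0:    L    L    L    W    W
a=1:    L    L    L    W    W
a=2:    L    L    L    W    W
a=3:    W    W    W    L    L
a=4:    W    W    W    L    L
a=5:    W    W    W    L    L
Cells with no legal move (terminal, hence L): (0,0), (0,1), (0,2), (1,0), (1,1), (1,2), (2,0), (2,1), (2,2).
The remaining L cells, each justified by listing all of its moves:
(3,3): L (options (0,3)(W), (3,0)(W) are all W)
(3,4): L (options (0,4)(W), (3,1)(W) are all W)
(4,3): L (options (1,3)(W), (0,3)(W), (4,0)(W) are all W)
(4,4): L (options (1,4)(W), (0,4)(W), (4,1)(W) are all W)
(5,3): L (options (2,3)(W), (1,3)(W), (0,3)(W), (5,0)(W) are all W)
(5,4): L (options (2,4)(W), (1,4)(W), (0,4)(W), (5,1)(W) are all W)
Every other cell has at least one move into one of the L cells above, so it is W.
(1,4): the move to (1,1) reaches an L cell, so W
(5,4): one of the L cells justified above, so L

(1,4): W, (5,4): L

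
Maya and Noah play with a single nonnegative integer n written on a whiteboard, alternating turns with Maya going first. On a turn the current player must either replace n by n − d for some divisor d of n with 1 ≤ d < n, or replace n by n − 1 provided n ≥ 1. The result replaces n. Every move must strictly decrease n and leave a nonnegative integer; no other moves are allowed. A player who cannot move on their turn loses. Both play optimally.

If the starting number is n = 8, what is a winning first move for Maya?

Build the W/L table. Terminal = L. A non-terminal position is W if it has a move to some L; otherwise it is L.
n=0: no move → L
n=1: →0(L), so W
n=2: →1(W) only, which is W, so L
n=3: →2(L), so W
n=4: →2(L), so W
n=5: →4(W) only, which is W, so L
n=6: →5(L), so W
n=7: →6(W) only, which is W, so L
n=8: →7(L), so W
From 8, the L positions reachable in one move are: 7.

Move to 7.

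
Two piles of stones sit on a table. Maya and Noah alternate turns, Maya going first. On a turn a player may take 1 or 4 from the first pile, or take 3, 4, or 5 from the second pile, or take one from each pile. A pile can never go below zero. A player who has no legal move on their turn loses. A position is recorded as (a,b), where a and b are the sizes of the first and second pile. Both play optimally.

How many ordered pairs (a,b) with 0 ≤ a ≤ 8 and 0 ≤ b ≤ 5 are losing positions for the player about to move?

21

Use the standard recursion: the mover loses at a terminal position; elsewhere, the mover wins exactly when some move hands the opponent an L position.
Every move lowers a or b (never raises either), so fill the grid row by row in increasing a, and left to right within a row: each cell's successors are then already labelled.
      b=0  b=1  b=2  b=3  b=4  b=5
a=0:    L    L    L    W    W    W
a=1:    W    W    W    W    L    L
a=2:    L    L    L    W    W    W
a=3:    W    W    W    W    L    L
a=4:    W    W    W    L    W    W
a=5:    L    L    L    W    W    W
a=6:    W    W    W    W    L    L
a=7:    L    L    L    W    W    W
a=8:    W    W    W    W    L    L
Cells with no legal move (terminal, hence L): (0,0), (0,1), (0,2).
The remaining L cells, each justified by listing all of its moves:
(1,4): moves to (0,4)(W), (1,1)(W), (1,0)(W), (0,3)(W); every one is W ⇒ L
(1,5): moves to (0,5)(W), (1,2)(W), (1,1)(W), (1,0)(W), (0,4)(W); every one is W ⇒ L
(2,0): the only move is to (1,0)(W), a W ⇒ L
(2,1): moves to (1,1)(W), (1,0)(W); every one is W ⇒ L
(2,2): moves to (1,2)(W), (1,1)(W); every one is W ⇒ L
(3,4): moves to (2,4)(W), (3,1)(W), (3,0)(W), (2,3)(W); every one is W ⇒ L
(3,5): moves to (2,5)(W), (3,2)(W), (3,1)(W), (3,0)(W), (2,4)(W); every one is W ⇒ L
(4,3): moves to (3,3)(W), (0,3)(W), (4,0)(W), (3,2)(W); every one is W ⇒ L
(5,0): moves to (4,0)(W), (1,0)(W); every one is W ⇒ L
(5,1): moves to (4,1)(W), (1,1)(W), (4,0)(W); every one is W ⇒ L
(5,2): moves to (4,2)(W), (1,2)(W), (4,1)(W); every one is W ⇒ L
(6,4): moves to (5,4)(W), (2,4)(W), (6,1)(W), (6,0)(W), (5,3)(W); every one is W ⇒ L
(6,5): moves to (5,5)(W), (2,5)(W), (6,2)(W), (6,1)(W), (6,0)(W), (5,4)(W); every one is W ⇒ L
(7,0): moves to (6,0)(W), (3,0)(W); every one is W ⇒ L
(7,1): moves to (6,1)(W), (3,1)(W), (6,0)(W); every one is W ⇒ L
(7,2): moves to (6,2)(W), (3,2)(W), (6,1)(W); every one is W ⇒ L
(8,4): moves to (7,4)(W), (4,4)(W), (8,1)(W), (8,0)(W), (7,3)(W); every one is W ⇒ L
(8,5): moves to (7,5)(W), (4,5)(W), (8,2)(W), (8,1)(W), (8,0)(W), (7,4)(W); every one is W ⇒ L
Every other cell has at least one move into one of the L cells above, so it is W.
L cells per row: a=0: 3, a=1: 2, a=2: 3, a=3: 2, a=4: 1, a=5: 3, a=6: 2, a=7: 3, a=8: 2; total 21.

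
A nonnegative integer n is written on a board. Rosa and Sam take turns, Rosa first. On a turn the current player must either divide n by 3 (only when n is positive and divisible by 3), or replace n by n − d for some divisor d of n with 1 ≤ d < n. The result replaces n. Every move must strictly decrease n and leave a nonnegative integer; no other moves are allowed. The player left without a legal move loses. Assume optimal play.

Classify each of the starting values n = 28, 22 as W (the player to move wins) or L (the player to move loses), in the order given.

28: L, 22: W

Classify positions by backward induction: terminal positions (no move available) are L. From any other position, the mover wins iff some move reaches an L.
n=0: no move → L
n=1: no move → L
n=2: reaches L-position 1 → W
n=3: reaches L-position 1 → W
n=4: only reaches 2(W), 3(W), all W → L
n=5: reaches L-position 4 → W
n=6: reaches L-position 4 → W
n=7: only reaches 6(W), which is W → L
n=8: reaches L-position 4 → W
n=9: only reaches 3(W), 6(W), 8(W), all W → L
n=10: reaches L-position 9 → W
n=11: only reaches 10(W), which is W → L
n=12: reaches L-position 4 → W
n=13: only reaches 12(W), which is W → L
n=14: reaches L-position 7 → W
n=15: only reaches 5(W), 10(W), 12(W), 14(W), all W → L
n=16: reaches L-position 15 → W
n=17: only reaches 16(W), which is W → L
n=18: reaches L-position 9 → W
n=19: only reaches 18(W), which is W → L
n=20: reaches L-position 15 → W
n=21: reaches L-position 7 → W
n=22: reaches L-position 11 → W
n=23: only reaches 22(W), which is W → L
n=24: reaches L-position 23 → W
n=25: only reaches 20(W), 24(W), all W → L
n=26: reaches L-position 13 → W
n=27: reaches L-position 9 → W
n=28: only reaches 14(W), 21(W), 24(W), 26(W), 27(W), all W → L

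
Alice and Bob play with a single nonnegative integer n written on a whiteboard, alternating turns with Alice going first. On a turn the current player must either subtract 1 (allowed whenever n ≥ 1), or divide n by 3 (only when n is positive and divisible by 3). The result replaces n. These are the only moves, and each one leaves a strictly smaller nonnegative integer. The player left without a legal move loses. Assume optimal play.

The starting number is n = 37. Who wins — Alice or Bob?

Compute win/loss labels from the base case upward. A position with no move is L. Any other position is W if it can reach an L in one move, else L.
n=0: no move → L
n=1: reaches L-position 0 → W
n=2: only reaches 1(W), which is W → L
n=3: reaches L-position 2 → W
n=4: only reaches 3(W), which is W → L
n=5: reaches L-position 4 → W
n=6: reaches L-position 2 → W
n=7: only reaches 6(W), which is W → L
n=8: reaches L-position 7 → W
n=9: only reaches 3(W), 8(W), all W → L
n=10: reaches L-position 9 → W
n=11: only reaches 10(W), which is W → L
n=12: reaches L-position 4 → W
n=13: only reaches 12(W), which is W → L
n=14: reaches L-position 13 → W
n=15: only reaches 5(W), 14(W), all W → L
n=16: reaches L-position 15 → W
n=17: only reaches 16(W), which is W → L
n=18: reaches L-position 17 → W
n=19: only reaches 18(W), which is W → L
n=20: reaches L-position 19 → W
n=21: reaches L-position 7 → W
n=22: only reaches 21(W), which is W → L
n=23: reaches L-position 22 → W
n=24: only reaches 8(W), 23(W), all W → L
n=25: reaches L-position 24 → W
n=26: only reaches 25(W), which is W → L
n=27: reaches L-position 9 → W
n=28: only reaches 27(W), which is W → L
n=29: reaches L-position 28 → W
n=30: only reaches 10(W), 29(W), all W → L
n=31: reaches L-position 30 → W
n=32: only reaches 31(W), which is W → L
n=33: reaches L-position 11 → W
n=34: only reaches 33(W), which is W → L
n=35: reaches L-position 34 → W
n=36: only reaches 12(W), 35(W), all W → L
n=37: reaches L-position 36 → W
From 37 Alice can move to 36, reaching an L position.

Alice wins.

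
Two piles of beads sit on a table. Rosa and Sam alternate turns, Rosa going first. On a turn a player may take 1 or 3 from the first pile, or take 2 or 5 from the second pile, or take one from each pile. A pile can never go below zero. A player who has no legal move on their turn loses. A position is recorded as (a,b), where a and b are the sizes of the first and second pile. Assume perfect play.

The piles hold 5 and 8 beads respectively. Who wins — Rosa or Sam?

Rosa wins.

Positions with no move are L. A position that does have a move is losing for the player to move precisely when every available move leads to a winning position for the opponent. Fill in the labels:
No move ever increases a pile, so every position that can arise here has a ≤ 5 and b ≤ 8; it is enough to label the cells with 0 ≤ a ≤ 5 and 0 ≤ b ≤ 8.
Every move lowers a or b (never raises either), so fill the grid row by row in increasing a, and left to right within a row: each cell's successors are then already labelled.
      b=0  b=1  b=2  b=3  b=4  b=5  b=6  b=7  b=8
a=0:    L    L    W    W    L    W    W    L    L
a=1:    W    W    W    L    W    W    L    W    W
a=2:    L    L    W    W    W    W    W    W    L
a=3:    W    W    W    L    W    W    L    W    W
a=4:    L    L    W    W    W    W    W    W    L
a=5:    W    W    W    L    L    W    W    L    W
Cells with no legal move (terminal, hence L): (0,0), (0,1).
The remaining L cells, each justified by listing all of its moves:
(0,4): only reaches (0,2)(W), which is W → L
(0,7): only reaches (0,5)(W), (0,2)(W), all W → L
(0,8): only reaches (0,6)(W), (0,3)(W), all W → L
(1,3): only reaches (0,3)(W), (1,1)(W), (0,2)(W), all W → L
(1,6): only reaches (0,6)(W), (1,4)(W), (1,1)(W), (0,5)(W), all W → L
(2,0): only reaches (1,0)(W), which is W → L
(2,1): only reaches (1,1)(W), (1,0)(W), all W → L
(2,8): only reaches (1,8)(W), (2,6)(W), (2,3)(W), (1,7)(W), all W → L
(3,3): only reaches (2,3)(W), (0,3)(W), (3,1)(W), (2,2)(W), all W → L
(3,6): only reaches (2,6)(W), (0,6)(W), (3,4)(W), (3,1)(W), (2,5)(W), all W → L
(4,0): only reaches (3,0)(W), (1,0)(W), all W → L
(4,1): only reaches (3,1)(W), (1,1)(W), (3,0)(W), all W → L
(4,8): only reaches (3,8)(W), (1,8)(W), (4,6)(W), (4,3)(W), (3,7)(W), all W → L
(5,3): only reaches (4,3)(W), (2,3)(W), (5,1)(W), (4,2)(W), all W → L
(5,4): only reaches (4,4)(W), (2,4)(W), (5,2)(W), (4,3)(W), all W → L
(5,7): only reaches (4,7)(W), (2,7)(W), (5,5)(W), (5,2)(W), (4,6)(W), all W → L
Every other cell has at least one move into one of the L cells above, so it is W.
From (5,8) Rosa can move to (4,8), reaching an L position.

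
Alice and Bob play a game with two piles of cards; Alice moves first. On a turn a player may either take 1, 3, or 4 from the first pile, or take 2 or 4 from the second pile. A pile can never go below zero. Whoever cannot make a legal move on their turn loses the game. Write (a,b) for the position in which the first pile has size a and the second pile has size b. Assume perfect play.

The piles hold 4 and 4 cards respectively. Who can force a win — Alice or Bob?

Bob wins.

Positions with no move are L. A position that does have a move is losing for the player to move precisely when every available move leads to a winning position for the opponent. Fill in the labels:
No move ever increases a pile, so every position that can arise here has a ≤ 4 and b ≤ 4; it is enough to label the cells with 0 ≤ a ≤ 4 and 0 ≤ b ≤ 4.
Every move lowers a or b (never raises either), so fill the grid row by row in increasing a, and left to right within a row: each cell's successors are then already labelled.
      b=0  b=1  b=2  b=3  b=4
a=0:    L    L    W    W    W
a=1:    W    W    L    L    W
a=2:    L    L    W    W    W
a=3:    W    W    L    L    W
a=4:    W    W    W    W    L
Cells with no legal move (terminal, hence L): (0,0), (0,1).
The remaining L cells, each justified by listing all of its moves:
(1,2): L (options (0,2)(W), (1,0)(W) are all W)
(1,3): L (options (0,3)(W), (1,1)(W) are all W)
(2,0): L (sole option (1,0)(W) is W)
(2,1): L (sole option (1,1)(W) is W)
(3,2): L (options (2,2)(W), (0,2)(W), (3,0)(W) are all W)
(3,3): L (options (2,3)(W), (0,3)(W), (3,1)(W) are all W)
(4,4): L (options (3,4)(W), (1,4)(W), (0,4)(W), (4,2)(W), (4,0)(W) are all W)
Every other cell has at least one move into one of the L cells above, so it is W.
The starting position (4,4) is L: whatever Alice does, the opponent receives a W position.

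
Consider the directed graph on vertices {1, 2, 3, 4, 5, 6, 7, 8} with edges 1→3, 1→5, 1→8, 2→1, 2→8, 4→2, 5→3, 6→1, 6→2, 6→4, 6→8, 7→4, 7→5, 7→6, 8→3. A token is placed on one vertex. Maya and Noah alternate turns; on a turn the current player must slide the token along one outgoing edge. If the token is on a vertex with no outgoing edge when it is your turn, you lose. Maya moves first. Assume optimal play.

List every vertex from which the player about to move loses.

Compute win/loss labels from the base case upward. A position with no move is L. Any other position is W if it can reach an L in one move, else L.
Every edge goes from a vertex to one that appears earlier in the order 3, 8, 5, 1, 2, 4, 6, 7, so processing vertices in that order labels each vertex after all of its successors.
3: no outgoing edge → L
8: →3(L), so W
5: →3(L), so W
1: →3(L), so W
2: →1(W), 8(W) — all W, so L
4: →2(L), so W
6: →2(L), so W
7: →6(W), 4(W), 5(W) — all W, so L
Reading off the rows marked L gives the requested list; there are 3 such vertices.

2, 3, 7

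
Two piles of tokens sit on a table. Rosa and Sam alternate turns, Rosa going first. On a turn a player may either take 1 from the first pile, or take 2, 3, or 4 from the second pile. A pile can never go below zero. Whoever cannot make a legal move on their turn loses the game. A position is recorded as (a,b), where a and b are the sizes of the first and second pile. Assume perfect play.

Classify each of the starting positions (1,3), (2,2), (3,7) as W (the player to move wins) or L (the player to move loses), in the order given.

(1,3): L, (2,2): W, (3,7): W

Use the standard recursion: the mover loses at a terminal position; elsewhere, the mover wins exactly when some move hands the opponent an L position.
No move ever increases a pile, so every position that can arise here has a ≤ 3 and b ≤ 7; it is enough to label the cells with 0 ≤ a ≤ 3 and 0 ≤ b ≤ 7.
Every move lowers a or b (never raises either), so fill the grid row by row in increasing a, and left to right within a row: each cell's successors are then already labelled.
      b=0  b=1  b=2  b=3  b=4  b=5  b=6  b=7
a=0:    L    L    W    W    W    W    L    L
a=1:    W    W    L    L    W    W    W    W
a=2:    L    L    W    W    W    W    L    L
a=3:    W    W    L    L    W    W    W    W
Cells with no legal move (terminal, hence L): (0,0), (0,1).
The remaining L cells, each justified by listing all of its moves:
(0,6): moves to (0,4)(W), (0,3)(W), (0,2)(W); every one is W ⇒ L
(0,7): moves to (0,5)(W), (0,4)(W), (0,3)(W); every one is W ⇒ L
(1,2): moves to (0,2)(W), (1,0)(W); every one is W ⇒ L
(1,3): moves to (0,3)(W), (1,1)(W), (1,0)(W); every one is W ⇒ L
(2,0): the only move is to (1,0)(W), a W ⇒ L
(2,1): the only move is to (1,1)(W), a W ⇒ L
(2,6): moves to (1,6)(W), (2,4)(W), (2,3)(W), (2,2)(W); every one is W ⇒ L
(2,7): moves to (1,7)(W), (2,5)(W), (2,4)(W), (2,3)(W); every one is W ⇒ L
(3,2): moves to (2,2)(W), (3,0)(W); every one is W ⇒ L
(3,3): moves to (2,3)(W), (3,1)(W), (3,0)(W); every one is W ⇒ L
Every other cell has at least one move into one of the L cells above, so it is W.
(1,3): one of the L cells justified above, so L
(2,2): the move to (1,2) reaches an L cell, so W
(3,7): the move to (2,7) reaches an L cell, so W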